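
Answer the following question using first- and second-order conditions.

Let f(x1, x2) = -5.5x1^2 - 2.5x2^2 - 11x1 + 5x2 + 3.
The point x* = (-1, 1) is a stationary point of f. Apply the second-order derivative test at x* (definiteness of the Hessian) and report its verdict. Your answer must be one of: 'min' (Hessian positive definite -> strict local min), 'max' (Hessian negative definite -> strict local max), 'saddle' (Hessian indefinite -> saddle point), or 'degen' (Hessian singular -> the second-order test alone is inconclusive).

Compute the Hessian H = grad^2 f:
  H = [[-11, 0], [0, -5]]
Verify stationarity: grad f(x*) = H x* + g = (0, 0).
Eigenvalues of H: -11, -5.
Both eigenvalues < 0, so H is negative definite -> x* is a strict local max.

max


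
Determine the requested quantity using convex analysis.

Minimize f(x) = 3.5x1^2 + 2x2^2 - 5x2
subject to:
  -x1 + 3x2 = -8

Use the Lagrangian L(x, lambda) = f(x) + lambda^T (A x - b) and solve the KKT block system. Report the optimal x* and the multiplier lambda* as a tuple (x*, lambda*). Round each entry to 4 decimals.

Form the Lagrangian:
  L(x, lambda) = (1/2) x^T Q x + c^T x + lambda^T (A x - b)
Stationarity (grad_x L = 0): Q x + c + A^T lambda = 0.
Primal feasibility: A x = b.

This gives the KKT block system:
  [ Q   A^T ] [ x     ]   [-c ]
  [ A    0  ] [ lambda ] = [ b ]

Solving the linear system:
  x*      = (0.7015, -2.4328)
  lambda* = (4.9104)
  f(x*)   = 25.7239

x* = (0.7015, -2.4328), lambda* = (4.9104)


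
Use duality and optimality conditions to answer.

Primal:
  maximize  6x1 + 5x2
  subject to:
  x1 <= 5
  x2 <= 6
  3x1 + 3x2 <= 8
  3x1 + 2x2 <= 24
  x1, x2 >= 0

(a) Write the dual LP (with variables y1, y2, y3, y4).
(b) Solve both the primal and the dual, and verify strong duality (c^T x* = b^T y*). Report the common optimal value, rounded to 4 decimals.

The standard primal-dual pair for 'max c^T x s.t. A x <= b, x >= 0' is:
  Dual:  min b^T y  s.t.  A^T y >= c,  y >= 0.

So the dual LP is:
  minimize  5y1 + 6y2 + 8y3 + 24y4
  subject to:
    y1 + 3y3 + 3y4 >= 6
    y2 + 3y3 + 2y4 >= 5
    y1, y2, y3, y4 >= 0

Solving the primal: x* = (2.6667, 0).
  primal value c^T x* = 16.
Solving the dual: y* = (0, 0, 2, 0).
  dual value b^T y* = 16.
Strong duality: c^T x* = b^T y*. Confirmed.

16


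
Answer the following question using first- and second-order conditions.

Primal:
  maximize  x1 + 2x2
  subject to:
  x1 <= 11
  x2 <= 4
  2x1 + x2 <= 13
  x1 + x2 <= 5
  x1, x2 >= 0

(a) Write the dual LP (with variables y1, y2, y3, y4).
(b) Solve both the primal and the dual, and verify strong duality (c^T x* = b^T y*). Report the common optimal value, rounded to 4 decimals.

The standard primal-dual pair for 'max c^T x s.t. A x <= b, x >= 0' is:
  Dual:  min b^T y  s.t.  A^T y >= c,  y >= 0.

So the dual LP is:
  minimize  11y1 + 4y2 + 13y3 + 5y4
  subject to:
    y1 + 2y3 + y4 >= 1
    y2 + y3 + y4 >= 2
    y1, y2, y3, y4 >= 0

Solving the primal: x* = (1, 4).
  primal value c^T x* = 9.
Solving the dual: y* = (0, 1, 0, 1).
  dual value b^T y* = 9.
Strong duality: c^T x* = b^T y*. Confirmed.

9


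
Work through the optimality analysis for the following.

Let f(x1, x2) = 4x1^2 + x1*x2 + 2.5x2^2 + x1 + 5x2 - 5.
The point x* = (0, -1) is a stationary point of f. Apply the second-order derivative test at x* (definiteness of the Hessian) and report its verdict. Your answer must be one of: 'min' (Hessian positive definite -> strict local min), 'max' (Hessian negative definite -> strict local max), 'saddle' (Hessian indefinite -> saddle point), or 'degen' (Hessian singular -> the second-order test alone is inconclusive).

Compute the Hessian H = grad^2 f:
  H = [[8, 1], [1, 5]]
Verify stationarity: grad f(x*) = H x* + g = (0, 0).
Eigenvalues of H: 4.6972, 8.3028.
Both eigenvalues > 0, so H is positive definite -> x* is a strict local min.

min


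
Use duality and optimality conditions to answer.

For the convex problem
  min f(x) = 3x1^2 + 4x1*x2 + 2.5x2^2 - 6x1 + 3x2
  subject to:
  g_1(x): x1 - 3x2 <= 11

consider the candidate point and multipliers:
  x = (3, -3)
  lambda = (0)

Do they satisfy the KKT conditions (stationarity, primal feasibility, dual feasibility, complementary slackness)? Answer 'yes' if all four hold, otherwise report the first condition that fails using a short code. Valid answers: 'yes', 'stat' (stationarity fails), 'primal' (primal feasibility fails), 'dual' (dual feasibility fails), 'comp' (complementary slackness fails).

Gradient of f: grad f(x) = Q x + c = (0, 0)
Constraint values g_i(x) = a_i^T x - b_i:
  g_1((3, -3)) = 1
Stationarity residual: grad f(x) + sum_i lambda_i a_i = (0, 0)
  -> stationarity OK
Primal feasibility (all g_i <= 0): FAILS
Dual feasibility (all lambda_i >= 0): OK
Complementary slackness (lambda_i * g_i(x) = 0 for all i): OK

Verdict: the first failing condition is primal_feasibility -> primal.

primal


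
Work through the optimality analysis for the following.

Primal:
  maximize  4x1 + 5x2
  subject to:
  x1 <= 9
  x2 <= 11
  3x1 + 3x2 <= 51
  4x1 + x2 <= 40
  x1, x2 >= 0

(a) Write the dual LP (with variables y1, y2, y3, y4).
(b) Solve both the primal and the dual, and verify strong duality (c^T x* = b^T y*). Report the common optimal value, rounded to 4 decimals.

The standard primal-dual pair for 'max c^T x s.t. A x <= b, x >= 0' is:
  Dual:  min b^T y  s.t.  A^T y >= c,  y >= 0.

So the dual LP is:
  minimize  9y1 + 11y2 + 51y3 + 40y4
  subject to:
    y1 + 3y3 + 4y4 >= 4
    y2 + 3y3 + y4 >= 5
    y1, y2, y3, y4 >= 0

Solving the primal: x* = (6, 11).
  primal value c^T x* = 79.
Solving the dual: y* = (0, 1, 1.3333, 0).
  dual value b^T y* = 79.
Strong duality: c^T x* = b^T y*. Confirmed.

79


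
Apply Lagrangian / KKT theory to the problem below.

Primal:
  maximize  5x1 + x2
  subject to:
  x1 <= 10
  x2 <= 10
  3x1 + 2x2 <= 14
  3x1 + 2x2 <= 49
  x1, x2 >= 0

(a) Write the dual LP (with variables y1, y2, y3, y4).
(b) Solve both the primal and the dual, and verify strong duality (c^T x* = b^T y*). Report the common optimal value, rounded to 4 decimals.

The standard primal-dual pair for 'max c^T x s.t. A x <= b, x >= 0' is:
  Dual:  min b^T y  s.t.  A^T y >= c,  y >= 0.

So the dual LP is:
  minimize  10y1 + 10y2 + 14y3 + 49y4
  subject to:
    y1 + 3y3 + 3y4 >= 5
    y2 + 2y3 + 2y4 >= 1
    y1, y2, y3, y4 >= 0

Solving the primal: x* = (4.6667, 0).
  primal value c^T x* = 23.3333.
Solving the dual: y* = (0, 0, 1.6667, 0).
  dual value b^T y* = 23.3333.
Strong duality: c^T x* = b^T y*. Confirmed.

23.3333


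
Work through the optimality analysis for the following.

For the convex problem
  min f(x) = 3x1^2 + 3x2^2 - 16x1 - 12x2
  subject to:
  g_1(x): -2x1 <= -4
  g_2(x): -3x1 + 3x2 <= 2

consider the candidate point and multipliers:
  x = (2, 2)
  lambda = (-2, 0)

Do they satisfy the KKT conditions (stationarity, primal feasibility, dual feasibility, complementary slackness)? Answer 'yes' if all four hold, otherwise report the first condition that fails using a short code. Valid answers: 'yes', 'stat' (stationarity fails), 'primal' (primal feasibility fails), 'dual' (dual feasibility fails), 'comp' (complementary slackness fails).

Gradient of f: grad f(x) = Q x + c = (-4, 0)
Constraint values g_i(x) = a_i^T x - b_i:
  g_1((2, 2)) = 0
  g_2((2, 2)) = -2
Stationarity residual: grad f(x) + sum_i lambda_i a_i = (0, 0)
  -> stationarity OK
Primal feasibility (all g_i <= 0): OK
Dual feasibility (all lambda_i >= 0): FAILS
Complementary slackness (lambda_i * g_i(x) = 0 for all i): OK

Verdict: the first failing condition is dual_feasibility -> dual.

dual


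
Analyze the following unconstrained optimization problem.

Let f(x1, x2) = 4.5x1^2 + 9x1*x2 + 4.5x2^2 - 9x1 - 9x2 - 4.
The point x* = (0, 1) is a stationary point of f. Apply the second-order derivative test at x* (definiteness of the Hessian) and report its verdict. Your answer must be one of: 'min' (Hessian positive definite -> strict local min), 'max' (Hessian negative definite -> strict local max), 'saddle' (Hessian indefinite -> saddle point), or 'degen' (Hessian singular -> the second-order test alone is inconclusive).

Compute the Hessian H = grad^2 f:
  H = [[9, 9], [9, 9]]
Verify stationarity: grad f(x*) = H x* + g = (0, 0).
Eigenvalues of H: 0, 18.
H has a zero eigenvalue (singular; positive semidefinite but not definite), so H is neither positive definite, negative definite, nor indefinite. The second-order test alone is inconclusive -> degen.
(Indeed, f is constant along the null direction of H through x*, so x* is not a strict local extremum.)

degen


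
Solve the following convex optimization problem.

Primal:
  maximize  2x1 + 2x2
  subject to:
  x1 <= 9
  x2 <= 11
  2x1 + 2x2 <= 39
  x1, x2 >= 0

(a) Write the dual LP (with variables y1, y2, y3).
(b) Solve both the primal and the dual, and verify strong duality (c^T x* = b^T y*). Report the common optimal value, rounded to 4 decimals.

The standard primal-dual pair for 'max c^T x s.t. A x <= b, x >= 0' is:
  Dual:  min b^T y  s.t.  A^T y >= c,  y >= 0.

So the dual LP is:
  minimize  9y1 + 11y2 + 39y3
  subject to:
    y1 + 2y3 >= 2
    y2 + 2y3 >= 2
    y1, y2, y3 >= 0

Solving the primal: x* = (8.5, 11).
  primal value c^T x* = 39.
Solving the dual: y* = (0, 0, 1).
  dual value b^T y* = 39.
Strong duality: c^T x* = b^T y*. Confirmed.

39


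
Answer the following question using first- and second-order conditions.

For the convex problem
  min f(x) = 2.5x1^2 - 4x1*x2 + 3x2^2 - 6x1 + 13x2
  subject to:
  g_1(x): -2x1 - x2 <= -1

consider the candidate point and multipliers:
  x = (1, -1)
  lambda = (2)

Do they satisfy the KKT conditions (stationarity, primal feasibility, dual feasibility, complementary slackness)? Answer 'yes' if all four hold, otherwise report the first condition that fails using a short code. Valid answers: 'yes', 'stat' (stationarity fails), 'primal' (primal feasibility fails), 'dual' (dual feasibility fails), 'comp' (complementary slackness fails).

Gradient of f: grad f(x) = Q x + c = (3, 3)
Constraint values g_i(x) = a_i^T x - b_i:
  g_1((1, -1)) = 0
Stationarity residual: grad f(x) + sum_i lambda_i a_i = (-1, 1)
  -> stationarity FAILS
Primal feasibility (all g_i <= 0): OK
Dual feasibility (all lambda_i >= 0): OK
Complementary slackness (lambda_i * g_i(x) = 0 for all i): OK

Verdict: the first failing condition is stationarity -> stat.

stat


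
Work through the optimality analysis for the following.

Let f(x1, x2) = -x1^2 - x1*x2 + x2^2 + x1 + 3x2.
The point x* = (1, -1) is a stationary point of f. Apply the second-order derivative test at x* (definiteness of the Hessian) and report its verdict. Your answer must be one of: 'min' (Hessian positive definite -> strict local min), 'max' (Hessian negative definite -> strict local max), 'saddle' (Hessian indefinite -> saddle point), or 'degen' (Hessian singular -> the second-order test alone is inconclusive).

Compute the Hessian H = grad^2 f:
  H = [[-2, -1], [-1, 2]]
Verify stationarity: grad f(x*) = H x* + g = (0, 0).
Eigenvalues of H: -2.2361, 2.2361.
Eigenvalues have mixed signs, so H is indefinite -> x* is a saddle point.

saddle


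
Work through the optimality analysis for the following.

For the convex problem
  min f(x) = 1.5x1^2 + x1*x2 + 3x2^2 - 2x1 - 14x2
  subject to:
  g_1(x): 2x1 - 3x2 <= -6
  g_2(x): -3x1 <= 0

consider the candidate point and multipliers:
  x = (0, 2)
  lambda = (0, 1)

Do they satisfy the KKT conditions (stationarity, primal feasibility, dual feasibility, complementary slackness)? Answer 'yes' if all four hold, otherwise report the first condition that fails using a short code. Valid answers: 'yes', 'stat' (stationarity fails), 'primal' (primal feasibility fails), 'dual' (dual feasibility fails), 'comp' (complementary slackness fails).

Gradient of f: grad f(x) = Q x + c = (0, -2)
Constraint values g_i(x) = a_i^T x - b_i:
  g_1((0, 2)) = 0
  g_2((0, 2)) = 0
Stationarity residual: grad f(x) + sum_i lambda_i a_i = (-3, -2)
  -> stationarity FAILS
Primal feasibility (all g_i <= 0): OK
Dual feasibility (all lambda_i >= 0): OK
Complementary slackness (lambda_i * g_i(x) = 0 for all i): OK

Verdict: the first failing condition is stationarity -> stat.

stat


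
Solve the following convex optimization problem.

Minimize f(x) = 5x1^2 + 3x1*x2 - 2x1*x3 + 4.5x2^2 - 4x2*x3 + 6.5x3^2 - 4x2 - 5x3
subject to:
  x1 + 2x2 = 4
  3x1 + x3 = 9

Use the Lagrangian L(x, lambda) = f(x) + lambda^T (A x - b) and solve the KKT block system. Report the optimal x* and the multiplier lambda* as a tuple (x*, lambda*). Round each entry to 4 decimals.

Form the Lagrangian:
  L(x, lambda) = (1/2) x^T Q x + c^T x + lambda^T (A x - b)
Stationarity (grad_x L = 0): Q x + c + A^T lambda = 0.
Primal feasibility: A x = b.

This gives the KKT block system:
  [ Q   A^T ] [ x     ]   [-c ]
  [ A    0  ] [ lambda ] = [ b ]

Solving the linear system:
  x*      = (2.4792, 0.7604, 1.5624)
  lambda* = (-2.0158, -7.3109)
  f(x*)   = 31.504

x* = (2.4792, 0.7604, 1.5624), lambda* = (-2.0158, -7.3109)


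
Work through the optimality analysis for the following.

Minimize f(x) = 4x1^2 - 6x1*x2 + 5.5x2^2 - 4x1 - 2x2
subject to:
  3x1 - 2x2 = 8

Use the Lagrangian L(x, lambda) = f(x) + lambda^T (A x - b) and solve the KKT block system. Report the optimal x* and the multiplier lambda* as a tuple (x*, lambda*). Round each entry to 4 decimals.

Form the Lagrangian:
  L(x, lambda) = (1/2) x^T Q x + c^T x + lambda^T (A x - b)
Stationarity (grad_x L = 0): Q x + c + A^T lambda = 0.
Primal feasibility: A x = b.

This gives the KKT block system:
  [ Q   A^T ] [ x     ]   [-c ]
  [ A    0  ] [ lambda ] = [ b ]

Solving the linear system:
  x*      = (3.322, 0.9831)
  lambda* = (-5.5593)
  f(x*)   = 14.6102

x* = (3.322, 0.9831), lambda* = (-5.5593)


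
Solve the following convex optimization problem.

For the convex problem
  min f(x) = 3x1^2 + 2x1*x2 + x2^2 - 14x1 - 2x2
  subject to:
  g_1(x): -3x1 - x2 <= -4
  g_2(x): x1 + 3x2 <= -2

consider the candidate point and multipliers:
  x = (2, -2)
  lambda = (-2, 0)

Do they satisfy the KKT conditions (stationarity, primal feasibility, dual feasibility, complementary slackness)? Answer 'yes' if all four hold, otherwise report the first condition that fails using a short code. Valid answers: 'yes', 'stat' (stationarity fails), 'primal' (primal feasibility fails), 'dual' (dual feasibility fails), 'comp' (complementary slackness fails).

Gradient of f: grad f(x) = Q x + c = (-6, -2)
Constraint values g_i(x) = a_i^T x - b_i:
  g_1((2, -2)) = 0
  g_2((2, -2)) = -2
Stationarity residual: grad f(x) + sum_i lambda_i a_i = (0, 0)
  -> stationarity OK
Primal feasibility (all g_i <= 0): OK
Dual feasibility (all lambda_i >= 0): FAILS
Complementary slackness (lambda_i * g_i(x) = 0 for all i): OK

Verdict: the first failing condition is dual_feasibility -> dual.

dual


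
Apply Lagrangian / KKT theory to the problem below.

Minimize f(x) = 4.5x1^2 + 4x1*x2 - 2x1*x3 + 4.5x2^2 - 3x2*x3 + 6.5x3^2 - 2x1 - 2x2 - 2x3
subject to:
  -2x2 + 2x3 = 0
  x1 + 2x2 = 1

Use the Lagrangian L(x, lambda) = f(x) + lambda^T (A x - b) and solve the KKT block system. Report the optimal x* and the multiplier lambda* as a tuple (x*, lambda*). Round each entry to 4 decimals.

Form the Lagrangian:
  L(x, lambda) = (1/2) x^T Q x + c^T x + lambda^T (A x - b)
Stationarity (grad_x L = 0): Q x + c + A^T lambda = 0.
Primal feasibility: A x = b.

This gives the KKT block system:
  [ Q   A^T ] [ x     ]   [-c ]
  [ A    0  ] [ lambda ] = [ b ]

Solving the linear system:
  x*      = (0.2727, 0.3636, 0.3636)
  lambda* = (-0.5455, -1.1818)
  f(x*)   = -0.4091

x* = (0.2727, 0.3636, 0.3636), lambda* = (-0.5455, -1.1818)


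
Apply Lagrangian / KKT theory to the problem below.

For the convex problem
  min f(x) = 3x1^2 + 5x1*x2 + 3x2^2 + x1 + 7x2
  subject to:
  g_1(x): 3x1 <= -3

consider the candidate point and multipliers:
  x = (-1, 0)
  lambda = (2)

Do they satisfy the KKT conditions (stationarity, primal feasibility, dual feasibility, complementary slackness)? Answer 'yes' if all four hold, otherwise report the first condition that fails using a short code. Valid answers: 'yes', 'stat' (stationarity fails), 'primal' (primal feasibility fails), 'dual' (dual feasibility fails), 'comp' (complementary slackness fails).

Gradient of f: grad f(x) = Q x + c = (-5, 2)
Constraint values g_i(x) = a_i^T x - b_i:
  g_1((-1, 0)) = 0
Stationarity residual: grad f(x) + sum_i lambda_i a_i = (1, 2)
  -> stationarity FAILS
Primal feasibility (all g_i <= 0): OK
Dual feasibility (all lambda_i >= 0): OK
Complementary slackness (lambda_i * g_i(x) = 0 for all i): OK

Verdict: the first failing condition is stationarity -> stat.

stat


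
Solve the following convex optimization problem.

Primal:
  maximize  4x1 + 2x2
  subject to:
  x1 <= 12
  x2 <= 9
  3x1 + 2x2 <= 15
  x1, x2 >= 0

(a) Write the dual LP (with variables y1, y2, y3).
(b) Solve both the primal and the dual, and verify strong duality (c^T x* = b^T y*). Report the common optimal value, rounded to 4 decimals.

The standard primal-dual pair for 'max c^T x s.t. A x <= b, x >= 0' is:
  Dual:  min b^T y  s.t.  A^T y >= c,  y >= 0.

So the dual LP is:
  minimize  12y1 + 9y2 + 15y3
  subject to:
    y1 + 3y3 >= 4
    y2 + 2y3 >= 2
    y1, y2, y3 >= 0

Solving the primal: x* = (5, 0).
  primal value c^T x* = 20.
Solving the dual: y* = (0, 0, 1.3333).
  dual value b^T y* = 20.
Strong duality: c^T x* = b^T y*. Confirmed.

20


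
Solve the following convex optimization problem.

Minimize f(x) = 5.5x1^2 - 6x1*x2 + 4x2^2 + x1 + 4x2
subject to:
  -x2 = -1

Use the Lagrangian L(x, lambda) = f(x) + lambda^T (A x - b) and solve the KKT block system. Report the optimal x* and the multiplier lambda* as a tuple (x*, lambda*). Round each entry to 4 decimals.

Form the Lagrangian:
  L(x, lambda) = (1/2) x^T Q x + c^T x + lambda^T (A x - b)
Stationarity (grad_x L = 0): Q x + c + A^T lambda = 0.
Primal feasibility: A x = b.

This gives the KKT block system:
  [ Q   A^T ] [ x     ]   [-c ]
  [ A    0  ] [ lambda ] = [ b ]

Solving the linear system:
  x*      = (0.4545, 1)
  lambda* = (9.2727)
  f(x*)   = 6.8636

x* = (0.4545, 1), lambda* = (9.2727)


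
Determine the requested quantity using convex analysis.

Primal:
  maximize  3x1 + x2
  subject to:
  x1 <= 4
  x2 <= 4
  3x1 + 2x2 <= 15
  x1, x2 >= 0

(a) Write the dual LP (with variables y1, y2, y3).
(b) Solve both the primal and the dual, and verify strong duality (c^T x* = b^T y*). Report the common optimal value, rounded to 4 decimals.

The standard primal-dual pair for 'max c^T x s.t. A x <= b, x >= 0' is:
  Dual:  min b^T y  s.t.  A^T y >= c,  y >= 0.

So the dual LP is:
  minimize  4y1 + 4y2 + 15y3
  subject to:
    y1 + 3y3 >= 3
    y2 + 2y3 >= 1
    y1, y2, y3 >= 0

Solving the primal: x* = (4, 1.5).
  primal value c^T x* = 13.5.
Solving the dual: y* = (1.5, 0, 0.5).
  dual value b^T y* = 13.5.
Strong duality: c^T x* = b^T y*. Confirmed.

13.5


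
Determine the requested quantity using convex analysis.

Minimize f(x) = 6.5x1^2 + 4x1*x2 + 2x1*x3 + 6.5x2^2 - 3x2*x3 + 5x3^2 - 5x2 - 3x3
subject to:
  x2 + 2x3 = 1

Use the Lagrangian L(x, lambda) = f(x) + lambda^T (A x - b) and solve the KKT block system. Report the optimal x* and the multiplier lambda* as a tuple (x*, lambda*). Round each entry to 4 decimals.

Form the Lagrangian:
  L(x, lambda) = (1/2) x^T Q x + c^T x + lambda^T (A x - b)
Stationarity (grad_x L = 0): Q x + c + A^T lambda = 0.
Primal feasibility: A x = b.

This gives the KKT block system:
  [ Q   A^T ] [ x     ]   [-c ]
  [ A    0  ] [ lambda ] = [ b ]

Solving the linear system:
  x*      = (-0.1771, 0.4341, 0.2829)
  lambda* = (0.9136)
  f(x*)   = -1.9665

x* = (-0.1771, 0.4341, 0.2829), lambda* = (0.9136)


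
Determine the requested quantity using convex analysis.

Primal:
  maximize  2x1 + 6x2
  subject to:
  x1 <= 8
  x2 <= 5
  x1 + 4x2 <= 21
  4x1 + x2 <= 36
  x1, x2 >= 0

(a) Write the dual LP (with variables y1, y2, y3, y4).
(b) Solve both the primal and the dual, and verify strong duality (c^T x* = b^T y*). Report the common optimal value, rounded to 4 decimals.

The standard primal-dual pair for 'max c^T x s.t. A x <= b, x >= 0' is:
  Dual:  min b^T y  s.t.  A^T y >= c,  y >= 0.

So the dual LP is:
  minimize  8y1 + 5y2 + 21y3 + 36y4
  subject to:
    y1 + y3 + 4y4 >= 2
    y2 + 4y3 + y4 >= 6
    y1, y2, y3, y4 >= 0

Solving the primal: x* = (8, 3.25).
  primal value c^T x* = 35.5.
Solving the dual: y* = (0.5, 0, 1.5, 0).
  dual value b^T y* = 35.5.
Strong duality: c^T x* = b^T y*. Confirmed.

35.5


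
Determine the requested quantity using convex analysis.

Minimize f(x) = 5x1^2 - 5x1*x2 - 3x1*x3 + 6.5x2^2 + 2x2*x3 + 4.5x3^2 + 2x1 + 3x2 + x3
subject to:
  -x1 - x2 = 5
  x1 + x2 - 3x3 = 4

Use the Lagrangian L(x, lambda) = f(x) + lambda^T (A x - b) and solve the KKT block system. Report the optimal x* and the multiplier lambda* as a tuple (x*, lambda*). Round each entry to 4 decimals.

Form the Lagrangian:
  L(x, lambda) = (1/2) x^T Q x + c^T x + lambda^T (A x - b)
Stationarity (grad_x L = 0): Q x + c + A^T lambda = 0.
Primal feasibility: A x = b.

This gives the KKT block system:
  [ Q   A^T ] [ x     ]   [-c ]
  [ A    0  ] [ lambda ] = [ b ]

Solving the linear system:
  x*      = (-3.1515, -1.8485, -3)
  lambda* = (-18.0202, -6.7475)
  f(x*)   = 51.1212

x* = (-3.1515, -1.8485, -3), lambda* = (-18.0202, -6.7475)


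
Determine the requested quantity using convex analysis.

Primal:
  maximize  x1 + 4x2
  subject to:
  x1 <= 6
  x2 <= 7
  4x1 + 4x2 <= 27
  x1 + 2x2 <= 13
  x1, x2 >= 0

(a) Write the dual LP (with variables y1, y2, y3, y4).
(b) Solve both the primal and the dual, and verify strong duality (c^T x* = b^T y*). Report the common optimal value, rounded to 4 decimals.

The standard primal-dual pair for 'max c^T x s.t. A x <= b, x >= 0' is:
  Dual:  min b^T y  s.t.  A^T y >= c,  y >= 0.

So the dual LP is:
  minimize  6y1 + 7y2 + 27y3 + 13y4
  subject to:
    y1 + 4y3 + y4 >= 1
    y2 + 4y3 + 2y4 >= 4
    y1, y2, y3, y4 >= 0

Solving the primal: x* = (0, 6.5).
  primal value c^T x* = 26.
Solving the dual: y* = (0, 0, 0, 2).
  dual value b^T y* = 26.
Strong duality: c^T x* = b^T y*. Confirmed.

26


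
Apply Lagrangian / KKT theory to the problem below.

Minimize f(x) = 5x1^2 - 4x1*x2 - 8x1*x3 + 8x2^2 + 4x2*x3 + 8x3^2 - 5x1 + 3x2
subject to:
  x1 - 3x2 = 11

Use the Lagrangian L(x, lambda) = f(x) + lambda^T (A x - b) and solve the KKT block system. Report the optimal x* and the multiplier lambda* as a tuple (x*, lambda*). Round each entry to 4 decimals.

Form the Lagrangian:
  L(x, lambda) = (1/2) x^T Q x + c^T x + lambda^T (A x - b)
Stationarity (grad_x L = 0): Q x + c + A^T lambda = 0.
Primal feasibility: A x = b.

This gives the KKT block system:
  [ Q   A^T ] [ x     ]   [-c ]
  [ A    0  ] [ lambda ] = [ b ]

Solving the linear system:
  x*      = (2.3684, -2.8772, 1.9035)
  lambda* = (-14.9649)
  f(x*)   = 72.0702

x* = (2.3684, -2.8772, 1.9035), lambda* = (-14.9649)


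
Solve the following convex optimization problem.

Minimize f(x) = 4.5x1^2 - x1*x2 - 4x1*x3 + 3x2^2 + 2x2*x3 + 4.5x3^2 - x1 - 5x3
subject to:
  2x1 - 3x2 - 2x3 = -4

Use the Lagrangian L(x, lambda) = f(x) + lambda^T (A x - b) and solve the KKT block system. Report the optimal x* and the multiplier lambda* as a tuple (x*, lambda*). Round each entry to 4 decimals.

Form the Lagrangian:
  L(x, lambda) = (1/2) x^T Q x + c^T x + lambda^T (A x - b)
Stationarity (grad_x L = 0): Q x + c + A^T lambda = 0.
Primal feasibility: A x = b.

This gives the KKT block system:
  [ Q   A^T ] [ x     ]   [-c ]
  [ A    0  ] [ lambda ] = [ b ]

Solving the linear system:
  x*      = (0.1232, 0.805, 0.9158)
  lambda* = (2.1794)
  f(x*)   = 2.0078

x* = (0.1232, 0.805, 0.9158), lambda* = (2.1794)


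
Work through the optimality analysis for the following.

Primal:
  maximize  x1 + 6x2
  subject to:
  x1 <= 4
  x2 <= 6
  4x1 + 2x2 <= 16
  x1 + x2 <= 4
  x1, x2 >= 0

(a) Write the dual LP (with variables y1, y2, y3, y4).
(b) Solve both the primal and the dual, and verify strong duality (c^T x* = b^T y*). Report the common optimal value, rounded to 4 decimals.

The standard primal-dual pair for 'max c^T x s.t. A x <= b, x >= 0' is:
  Dual:  min b^T y  s.t.  A^T y >= c,  y >= 0.

So the dual LP is:
  minimize  4y1 + 6y2 + 16y3 + 4y4
  subject to:
    y1 + 4y3 + y4 >= 1
    y2 + 2y3 + y4 >= 6
    y1, y2, y3, y4 >= 0

Solving the primal: x* = (0, 4).
  primal value c^T x* = 24.
Solving the dual: y* = (0, 0, 0, 6).
  dual value b^T y* = 24.
Strong duality: c^T x* = b^T y*. Confirmed.

24


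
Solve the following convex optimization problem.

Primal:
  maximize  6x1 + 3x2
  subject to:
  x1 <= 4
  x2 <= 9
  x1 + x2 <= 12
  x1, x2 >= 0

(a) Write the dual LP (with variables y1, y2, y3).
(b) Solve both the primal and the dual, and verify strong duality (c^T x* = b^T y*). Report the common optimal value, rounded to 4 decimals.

The standard primal-dual pair for 'max c^T x s.t. A x <= b, x >= 0' is:
  Dual:  min b^T y  s.t.  A^T y >= c,  y >= 0.

So the dual LP is:
  minimize  4y1 + 9y2 + 12y3
  subject to:
    y1 + y3 >= 6
    y2 + y3 >= 3
    y1, y2, y3 >= 0

Solving the primal: x* = (4, 8).
  primal value c^T x* = 48.
Solving the dual: y* = (3, 0, 3).
  dual value b^T y* = 48.
Strong duality: c^T x* = b^T y*. Confirmed.

48


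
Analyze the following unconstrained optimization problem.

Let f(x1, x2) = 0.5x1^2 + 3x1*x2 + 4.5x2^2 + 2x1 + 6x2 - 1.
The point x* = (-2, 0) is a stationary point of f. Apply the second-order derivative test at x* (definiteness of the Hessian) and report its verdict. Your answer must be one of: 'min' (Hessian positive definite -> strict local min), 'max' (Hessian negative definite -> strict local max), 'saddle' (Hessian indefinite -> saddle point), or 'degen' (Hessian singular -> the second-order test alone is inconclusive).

Compute the Hessian H = grad^2 f:
  H = [[1, 3], [3, 9]]
Verify stationarity: grad f(x*) = H x* + g = (0, 0).
Eigenvalues of H: 0, 10.
H has a zero eigenvalue (singular; positive semidefinite but not definite), so H is neither positive definite, negative definite, nor indefinite. The second-order test alone is inconclusive -> degen.
(Indeed, f is constant along the null direction of H through x*, so x* is not a strict local extremum.)

degen


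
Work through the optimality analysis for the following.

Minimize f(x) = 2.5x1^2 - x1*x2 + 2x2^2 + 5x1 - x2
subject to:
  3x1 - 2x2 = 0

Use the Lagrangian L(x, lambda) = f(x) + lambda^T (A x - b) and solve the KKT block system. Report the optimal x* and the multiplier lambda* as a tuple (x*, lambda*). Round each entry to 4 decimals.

Form the Lagrangian:
  L(x, lambda) = (1/2) x^T Q x + c^T x + lambda^T (A x - b)
Stationarity (grad_x L = 0): Q x + c + A^T lambda = 0.
Primal feasibility: A x = b.

This gives the KKT block system:
  [ Q   A^T ] [ x     ]   [-c ]
  [ A    0  ] [ lambda ] = [ b ]

Solving the linear system:
  x*      = (-0.3182, -0.4773)
  lambda* = (-1.2955)
  f(x*)   = -0.5568

x* = (-0.3182, -0.4773), lambda* = (-1.2955)


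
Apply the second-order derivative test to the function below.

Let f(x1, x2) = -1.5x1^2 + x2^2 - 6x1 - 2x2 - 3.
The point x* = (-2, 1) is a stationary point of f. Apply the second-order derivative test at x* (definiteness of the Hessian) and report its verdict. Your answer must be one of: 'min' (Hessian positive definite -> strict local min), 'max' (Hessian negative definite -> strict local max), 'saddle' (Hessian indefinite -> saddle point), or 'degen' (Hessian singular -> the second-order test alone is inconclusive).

Compute the Hessian H = grad^2 f:
  H = [[-3, 0], [0, 2]]
Verify stationarity: grad f(x*) = H x* + g = (0, 0).
Eigenvalues of H: -3, 2.
Eigenvalues have mixed signs, so H is indefinite -> x* is a saddle point.

saddle


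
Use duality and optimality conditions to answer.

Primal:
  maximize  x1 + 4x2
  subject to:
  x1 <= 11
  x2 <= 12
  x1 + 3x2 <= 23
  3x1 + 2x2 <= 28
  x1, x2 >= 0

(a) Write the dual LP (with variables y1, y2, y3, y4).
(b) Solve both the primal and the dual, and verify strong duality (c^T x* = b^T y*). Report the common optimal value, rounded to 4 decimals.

The standard primal-dual pair for 'max c^T x s.t. A x <= b, x >= 0' is:
  Dual:  min b^T y  s.t.  A^T y >= c,  y >= 0.

So the dual LP is:
  minimize  11y1 + 12y2 + 23y3 + 28y4
  subject to:
    y1 + y3 + 3y4 >= 1
    y2 + 3y3 + 2y4 >= 4
    y1, y2, y3, y4 >= 0

Solving the primal: x* = (0, 7.6667).
  primal value c^T x* = 30.6667.
Solving the dual: y* = (0, 0, 1.3333, 0).
  dual value b^T y* = 30.6667.
Strong duality: c^T x* = b^T y*. Confirmed.

30.6667


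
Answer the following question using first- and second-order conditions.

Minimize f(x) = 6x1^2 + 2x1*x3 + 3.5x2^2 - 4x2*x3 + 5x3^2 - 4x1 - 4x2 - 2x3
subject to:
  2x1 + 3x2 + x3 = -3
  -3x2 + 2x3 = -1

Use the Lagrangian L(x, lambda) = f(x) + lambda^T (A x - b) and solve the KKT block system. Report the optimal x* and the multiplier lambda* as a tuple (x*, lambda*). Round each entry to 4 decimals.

Form the Lagrangian:
  L(x, lambda) = (1/2) x^T Q x + c^T x + lambda^T (A x - b)
Stationarity (grad_x L = 0): Q x + c + A^T lambda = 0.
Primal feasibility: A x = b.

This gives the KKT block system:
  [ Q   A^T ] [ x     ]   [-c ]
  [ A    0  ] [ lambda ] = [ b ]

Solving the linear system:
  x*      = (-0.251, -0.444, -1.166)
  lambda* = (4.6718, 3.8571)
  f(x*)   = 11.4923

x* = (-0.251, -0.444, -1.166), lambda* = (4.6718, 3.8571)


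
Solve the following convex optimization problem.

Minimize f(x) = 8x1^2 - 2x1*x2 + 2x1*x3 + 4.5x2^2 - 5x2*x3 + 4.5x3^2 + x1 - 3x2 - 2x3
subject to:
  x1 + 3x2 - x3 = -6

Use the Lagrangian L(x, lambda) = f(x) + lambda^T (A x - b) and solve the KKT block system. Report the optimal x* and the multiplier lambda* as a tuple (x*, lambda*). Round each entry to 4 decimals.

Form the Lagrangian:
  L(x, lambda) = (1/2) x^T Q x + c^T x + lambda^T (A x - b)
Stationarity (grad_x L = 0): Q x + c + A^T lambda = 0.
Primal feasibility: A x = b.

This gives the KKT block system:
  [ Q   A^T ] [ x     ]   [-c ]
  [ A    0  ] [ lambda ] = [ b ]

Solving the linear system:
  x*      = (-0.6598, -1.7641, 0.0479)
  lambda* = (5.9323)
  f(x*)   = 20.0653

x* = (-0.6598, -1.7641, 0.0479), lambda* = (5.9323)


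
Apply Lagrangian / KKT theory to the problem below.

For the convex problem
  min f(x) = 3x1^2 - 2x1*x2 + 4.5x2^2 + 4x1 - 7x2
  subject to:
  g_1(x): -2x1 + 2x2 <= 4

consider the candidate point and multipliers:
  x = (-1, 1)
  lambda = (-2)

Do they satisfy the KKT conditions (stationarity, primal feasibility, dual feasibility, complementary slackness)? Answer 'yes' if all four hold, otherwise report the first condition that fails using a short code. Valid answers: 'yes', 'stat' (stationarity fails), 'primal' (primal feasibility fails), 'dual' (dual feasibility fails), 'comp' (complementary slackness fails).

Gradient of f: grad f(x) = Q x + c = (-4, 4)
Constraint values g_i(x) = a_i^T x - b_i:
  g_1((-1, 1)) = 0
Stationarity residual: grad f(x) + sum_i lambda_i a_i = (0, 0)
  -> stationarity OK
Primal feasibility (all g_i <= 0): OK
Dual feasibility (all lambda_i >= 0): FAILS
Complementary slackness (lambda_i * g_i(x) = 0 for all i): OK

Verdict: the first failing condition is dual_feasibility -> dual.

dual


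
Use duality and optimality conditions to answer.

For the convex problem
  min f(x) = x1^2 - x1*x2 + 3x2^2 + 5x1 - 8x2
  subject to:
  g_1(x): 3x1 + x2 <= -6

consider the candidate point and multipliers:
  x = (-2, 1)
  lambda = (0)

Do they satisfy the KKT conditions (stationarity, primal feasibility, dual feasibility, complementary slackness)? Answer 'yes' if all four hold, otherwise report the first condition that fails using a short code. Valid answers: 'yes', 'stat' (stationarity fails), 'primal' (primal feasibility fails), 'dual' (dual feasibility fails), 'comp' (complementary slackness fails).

Gradient of f: grad f(x) = Q x + c = (0, 0)
Constraint values g_i(x) = a_i^T x - b_i:
  g_1((-2, 1)) = 1
Stationarity residual: grad f(x) + sum_i lambda_i a_i = (0, 0)
  -> stationarity OK
Primal feasibility (all g_i <= 0): FAILS
Dual feasibility (all lambda_i >= 0): OK
Complementary slackness (lambda_i * g_i(x) = 0 for all i): OK

Verdict: the first failing condition is primal_feasibility -> primal.

primal


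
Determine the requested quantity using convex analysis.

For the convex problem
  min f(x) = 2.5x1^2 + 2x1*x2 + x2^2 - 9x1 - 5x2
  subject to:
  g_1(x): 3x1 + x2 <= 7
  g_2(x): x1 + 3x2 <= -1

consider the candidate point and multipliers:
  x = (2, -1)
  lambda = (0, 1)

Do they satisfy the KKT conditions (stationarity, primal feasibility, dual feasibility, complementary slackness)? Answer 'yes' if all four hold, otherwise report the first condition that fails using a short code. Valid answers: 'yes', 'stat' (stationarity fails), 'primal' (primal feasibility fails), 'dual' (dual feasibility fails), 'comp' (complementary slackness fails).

Gradient of f: grad f(x) = Q x + c = (-1, -3)
Constraint values g_i(x) = a_i^T x - b_i:
  g_1((2, -1)) = -2
  g_2((2, -1)) = 0
Stationarity residual: grad f(x) + sum_i lambda_i a_i = (0, 0)
  -> stationarity OK
Primal feasibility (all g_i <= 0): OK
Dual feasibility (all lambda_i >= 0): OK
Complementary slackness (lambda_i * g_i(x) = 0 for all i): OK

Verdict: yes, KKT holds.

yes


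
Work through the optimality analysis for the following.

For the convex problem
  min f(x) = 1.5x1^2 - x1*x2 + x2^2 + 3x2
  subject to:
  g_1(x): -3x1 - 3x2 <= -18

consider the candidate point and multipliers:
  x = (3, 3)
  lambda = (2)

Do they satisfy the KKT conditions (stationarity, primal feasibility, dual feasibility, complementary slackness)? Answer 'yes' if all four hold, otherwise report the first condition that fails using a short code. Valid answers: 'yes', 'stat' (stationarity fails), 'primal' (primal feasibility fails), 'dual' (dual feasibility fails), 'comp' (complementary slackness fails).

Gradient of f: grad f(x) = Q x + c = (6, 6)
Constraint values g_i(x) = a_i^T x - b_i:
  g_1((3, 3)) = 0
Stationarity residual: grad f(x) + sum_i lambda_i a_i = (0, 0)
  -> stationarity OK
Primal feasibility (all g_i <= 0): OK
Dual feasibility (all lambda_i >= 0): OK
Complementary slackness (lambda_i * g_i(x) = 0 for all i): OK

Verdict: yes, KKT holds.

yes


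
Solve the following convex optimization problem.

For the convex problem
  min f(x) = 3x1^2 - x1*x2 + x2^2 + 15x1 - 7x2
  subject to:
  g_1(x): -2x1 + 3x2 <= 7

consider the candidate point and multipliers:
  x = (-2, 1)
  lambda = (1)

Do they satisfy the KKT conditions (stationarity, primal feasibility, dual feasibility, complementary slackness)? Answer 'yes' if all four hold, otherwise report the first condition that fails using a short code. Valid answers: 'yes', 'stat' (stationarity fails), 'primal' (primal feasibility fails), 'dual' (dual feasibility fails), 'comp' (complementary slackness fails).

Gradient of f: grad f(x) = Q x + c = (2, -3)
Constraint values g_i(x) = a_i^T x - b_i:
  g_1((-2, 1)) = 0
Stationarity residual: grad f(x) + sum_i lambda_i a_i = (0, 0)
  -> stationarity OK
Primal feasibility (all g_i <= 0): OK
Dual feasibility (all lambda_i >= 0): OK
Complementary slackness (lambda_i * g_i(x) = 0 for all i): OK

Verdict: yes, KKT holds.

yes


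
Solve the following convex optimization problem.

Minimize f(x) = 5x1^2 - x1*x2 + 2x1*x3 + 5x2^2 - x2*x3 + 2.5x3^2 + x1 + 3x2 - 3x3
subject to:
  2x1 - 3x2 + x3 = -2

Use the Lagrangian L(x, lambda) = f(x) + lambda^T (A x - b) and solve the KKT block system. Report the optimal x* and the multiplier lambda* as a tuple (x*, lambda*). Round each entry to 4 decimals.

Form the Lagrangian:
  L(x, lambda) = (1/2) x^T Q x + c^T x + lambda^T (A x - b)
Stationarity (grad_x L = 0): Q x + c + A^T lambda = 0.
Primal feasibility: A x = b.

This gives the KKT block system:
  [ Q   A^T ] [ x     ]   [-c ]
  [ A    0  ] [ lambda ] = [ b ]

Solving the linear system:
  x*      = (-0.6284, 0.3989, 0.4536)
  lambda* = (2.388)
  f(x*)   = 1.9918

x* = (-0.6284, 0.3989, 0.4536), lambda* = (2.388)


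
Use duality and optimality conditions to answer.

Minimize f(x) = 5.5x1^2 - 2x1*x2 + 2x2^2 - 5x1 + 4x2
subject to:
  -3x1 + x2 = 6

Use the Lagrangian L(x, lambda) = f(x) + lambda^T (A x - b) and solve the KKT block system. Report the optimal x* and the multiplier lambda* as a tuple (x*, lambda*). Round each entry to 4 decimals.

Form the Lagrangian:
  L(x, lambda) = (1/2) x^T Q x + c^T x + lambda^T (A x - b)
Stationarity (grad_x L = 0): Q x + c + A^T lambda = 0.
Primal feasibility: A x = b.

This gives the KKT block system:
  [ Q   A^T ] [ x     ]   [-c ]
  [ A    0  ] [ lambda ] = [ b ]

Solving the linear system:
  x*      = (-1.9143, 0.2571)
  lambda* = (-8.8571)
  f(x*)   = 31.8714

x* = (-1.9143, 0.2571), lambda* = (-8.8571)


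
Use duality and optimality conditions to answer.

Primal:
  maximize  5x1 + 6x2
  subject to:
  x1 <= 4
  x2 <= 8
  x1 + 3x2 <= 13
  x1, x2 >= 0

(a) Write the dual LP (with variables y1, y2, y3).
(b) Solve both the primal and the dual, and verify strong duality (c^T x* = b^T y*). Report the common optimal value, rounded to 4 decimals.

The standard primal-dual pair for 'max c^T x s.t. A x <= b, x >= 0' is:
  Dual:  min b^T y  s.t.  A^T y >= c,  y >= 0.

So the dual LP is:
  minimize  4y1 + 8y2 + 13y3
  subject to:
    y1 + y3 >= 5
    y2 + 3y3 >= 6
    y1, y2, y3 >= 0

Solving the primal: x* = (4, 3).
  primal value c^T x* = 38.
Solving the dual: y* = (3, 0, 2).
  dual value b^T y* = 38.
Strong duality: c^T x* = b^T y*. Confirmed.

38


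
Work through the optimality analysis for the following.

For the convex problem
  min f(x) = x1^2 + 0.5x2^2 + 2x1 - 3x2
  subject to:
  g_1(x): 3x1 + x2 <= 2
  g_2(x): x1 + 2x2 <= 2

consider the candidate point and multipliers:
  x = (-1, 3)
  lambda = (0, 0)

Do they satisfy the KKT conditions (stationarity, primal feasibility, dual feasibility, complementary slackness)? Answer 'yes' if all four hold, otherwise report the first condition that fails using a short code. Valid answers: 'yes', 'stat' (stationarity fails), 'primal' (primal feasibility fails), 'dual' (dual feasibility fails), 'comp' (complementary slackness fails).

Gradient of f: grad f(x) = Q x + c = (0, 0)
Constraint values g_i(x) = a_i^T x - b_i:
  g_1((-1, 3)) = -2
  g_2((-1, 3)) = 3
Stationarity residual: grad f(x) + sum_i lambda_i a_i = (0, 0)
  -> stationarity OK
Primal feasibility (all g_i <= 0): FAILS
Dual feasibility (all lambda_i >= 0): OK
Complementary slackness (lambda_i * g_i(x) = 0 for all i): OK

Verdict: the first failing condition is primal_feasibility -> primal.

primal


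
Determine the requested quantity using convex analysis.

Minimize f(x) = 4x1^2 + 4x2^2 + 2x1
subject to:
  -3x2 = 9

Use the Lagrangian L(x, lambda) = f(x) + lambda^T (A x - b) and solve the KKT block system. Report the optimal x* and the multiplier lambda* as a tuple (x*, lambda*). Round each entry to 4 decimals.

Form the Lagrangian:
  L(x, lambda) = (1/2) x^T Q x + c^T x + lambda^T (A x - b)
Stationarity (grad_x L = 0): Q x + c + A^T lambda = 0.
Primal feasibility: A x = b.

This gives the KKT block system:
  [ Q   A^T ] [ x     ]   [-c ]
  [ A    0  ] [ lambda ] = [ b ]

Solving the linear system:
  x*      = (-0.25, -3)
  lambda* = (-8)
  f(x*)   = 35.75

x* = (-0.25, -3), lambda* = (-8)


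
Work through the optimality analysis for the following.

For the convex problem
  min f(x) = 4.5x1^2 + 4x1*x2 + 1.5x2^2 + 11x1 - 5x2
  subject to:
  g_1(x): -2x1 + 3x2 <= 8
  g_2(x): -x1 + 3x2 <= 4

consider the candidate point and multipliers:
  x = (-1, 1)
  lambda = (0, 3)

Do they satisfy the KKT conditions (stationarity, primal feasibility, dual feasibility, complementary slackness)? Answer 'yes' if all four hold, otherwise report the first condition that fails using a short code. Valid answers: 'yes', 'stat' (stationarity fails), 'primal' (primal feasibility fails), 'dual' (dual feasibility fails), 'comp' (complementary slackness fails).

Gradient of f: grad f(x) = Q x + c = (6, -6)
Constraint values g_i(x) = a_i^T x - b_i:
  g_1((-1, 1)) = -3
  g_2((-1, 1)) = 0
Stationarity residual: grad f(x) + sum_i lambda_i a_i = (3, 3)
  -> stationarity FAILS
Primal feasibility (all g_i <= 0): OK
Dual feasibility (all lambda_i >= 0): OK
Complementary slackness (lambda_i * g_i(x) = 0 for all i): OK

Verdict: the first failing condition is stationarity -> stat.

stat
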